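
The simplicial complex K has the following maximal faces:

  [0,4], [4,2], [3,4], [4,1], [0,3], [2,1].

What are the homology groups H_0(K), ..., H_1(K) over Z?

H_0 ≅ Z,  H_1 ≅ Z^2.

Fix the vertex order 0 < 1 < 2 < 3 < 4 and write every simplex with vertices in increasing order. Then dim K = 1 and the simplices of K are:

  0-simplices (5): [0], [1], [2], [3], [4]
  1-simplices (6): [0,3], [0,4], [1,2], [1,4], [2,4], [3,4]

giving chain groups C_0 ≅ Z^5, C_1 ≅ Z^6.

The boundary map ∂_1: C_1 → C_0 sends each edge [p,q] (with p < q) to q − p.
The 5×6 boundary matrix has rank 4 and Smith normal form diag(1,1,1,1).

Now H_k = ker ∂_k / im ∂_{k+1}, so:

  H_0: rank C_0 − rank ∂_1 = 5 − 4 = 1, and the invariant factors of ∂_1 are all 1, so H_0 ≅ Z.
  H_1: rank ker ∂_1 − rank ∂_2 = (6 − 4) − 0 = 2, and there is no ∂_2, so H_1 ≅ Z^2.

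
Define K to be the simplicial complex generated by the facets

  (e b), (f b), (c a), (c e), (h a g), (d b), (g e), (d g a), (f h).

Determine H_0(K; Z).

H_0 ≅ Z.

K has 8 vertices, 12 edges, 2 triangles.
rank ∂_0 = 0, rank ∂_1 = 7 ⇒ b_0 = 8 − 0 − 7 = 1; all invariant factors of ∂_1 are 1 so no torsion. So H_0 ≅ Z.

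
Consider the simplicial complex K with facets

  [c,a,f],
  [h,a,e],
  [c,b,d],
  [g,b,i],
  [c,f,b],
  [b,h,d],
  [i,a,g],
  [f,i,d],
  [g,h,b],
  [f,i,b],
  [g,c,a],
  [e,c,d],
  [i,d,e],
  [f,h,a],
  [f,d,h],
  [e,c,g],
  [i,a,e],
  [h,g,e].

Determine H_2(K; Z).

Order the vertices as a < b < c < d < e < f < g < h < i. Listing each simplex with vertices in this order, K has dimension 2 with simplices:

  0-simplices (9): a, b, c, d, e, f, g, h, i
  1-simplices (27): ac, ae, af, ag, ah, ai, bc, bd, bf, bg, bh, bi, cd, ce, cf, cg, de, df, dh, di, eg, eh, ei, fh, fi, gh, gi
  2-simplices (18): acf, acg, aeh, aei, afh, agi, bcd, bcf, bdh, bfi, bgh, bgi, cde, ceg, dei, dfh, dfi, egh

Hence C_0 ≅ Z^9, C_1 ≅ Z^27, C_2 ≅ Z^18.

The boundary map ∂_1: C_1 → C_0 is given by ∂[p,q] = [q] − [p]. For instance
  ∂ag = g − a.
The resulting 9×27 matrix has rank 8, and its Smith normal form has invariant factors (1,1,1,1,1,1,1,1).

Boundary ∂_2: C_2 → C_1 acts by ∂[p,q,r] = [q,r] − [p,r] + [p,q]. For instance
  ∂bgi = gi − bi + bg,
  ∂dei = ei − di + de.
As a 27×18 matrix over Z this has rank 18, with invariant factors (1,1,1,1,1,1,1,1,1,1,1,1,1,1,1,1,1,2).

Computing H_k = (kernel of ∂_k) / (image of ∂_{k+1}):

  H_2: rank ker ∂_2 − rank ∂_3 = (18 − 18) − 0 = 0, and there is no ∂_3, so H_2 = 0.

(K is a triangulation of the Klein bottle.)

H_2 ≅ 0.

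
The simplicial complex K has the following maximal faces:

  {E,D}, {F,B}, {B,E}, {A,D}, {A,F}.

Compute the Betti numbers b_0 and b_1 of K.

b_0 = 1, b_1 = 1.

Take the total order A < B < D < E < F on the vertex set. Then K (dimension 1) consists of the simplices:

  0-simplices (5): A, B, D, E, F
  1-simplices (5): AD, AF, BE, BF, DE

giving chain groups C_0 ≅ Z^5, C_1 ≅ Z^5.

The boundary map ∂_1: C_1 → C_0 sends each edge [p,q] (with p < q) to q − p. For instance
  ∂AF = F − A.
The 5×5 boundary matrix has rank 4 and Smith normal form diag(1,1,1,1).

Computing H_k = (kernel of ∂_k) / (image of ∂_{k+1}):

  H_0: rank C_0 − rank ∂_1 = 5 − 4 = 1, and the invariant factors of ∂_1 are all 1, so H_0 = Z.
  H_1: rank ker ∂_1 − rank ∂_2 = (5 − 4) − 0 = 1, and there is no ∂_2, so H_1 = Z.

Hence the Betti numbers are b_0 = 1, b_1 = 1.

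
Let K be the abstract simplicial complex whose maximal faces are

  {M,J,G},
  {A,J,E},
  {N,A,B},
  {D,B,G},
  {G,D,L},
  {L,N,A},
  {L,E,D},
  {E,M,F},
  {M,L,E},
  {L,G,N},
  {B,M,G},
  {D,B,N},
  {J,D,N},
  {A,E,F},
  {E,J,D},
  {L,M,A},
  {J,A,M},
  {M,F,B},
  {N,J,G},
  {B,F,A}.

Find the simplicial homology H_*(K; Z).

H_0 ≅ Z,  H_1 ≅ Z ⊕ Z_2,  H_2 = 0.

Order the vertices as A < B < D < E < F < G < J < L < M < N. Listing each simplex with vertices in this order, K has dimension 2 with simplices:

  0-simplices (10): A, B, D, E, F, G, J, L, M, N
  1-simplices (30): AB, AE, AF, AJ, AL, AM, AN, BD, BF, BG, BM, BN, DE, DG, DJ, DL, DN, EF, EJ, EL, EM, FM, GJ, GL, GM, GN, JM, JN, LM, LN
  2-simplices (20): ABF, ABN, AEF, AEJ, AJM, ALM, ALN, BDG, BDN, BFM, BGM, DEJ, DEL, DGL, DJN, EFM, ELM, GJM, GJN, GLN

giving chain groups C_0 ≅ Z^10, C_1 ≅ Z^30, C_2 ≅ Z^20.

The boundary map ∂_1: C_1 → C_0 is given by ∂[p,q] = [q] − [p]. For instance
  ∂DL = L − D.
This gives a 10×30 integer matrix of rank 9; reducing to Smith normal form yields diagonal entries (1,1,1,1,1,1,1,1,1).

The boundary map ∂_2: C_2 → C_1 maps a triangle to the signed sum of its edges. For instance
  ∂BDN = DN − BN + BD,
  ∂DJN = JN − DN + DJ.
This gives a 30×20 integer matrix of rank 20; reducing to Smith normal form yields diagonal entries (1,1,1,1,1,1,1,1,1,1,1,1,1,1,1,1,1,1,1,2).

Computing H_k = (kernel of ∂_k) / (image of ∂_{k+1}):

  H_0: rank C_0 − rank ∂_1 = 10 − 9 = 1, and the invariant factors of ∂_1 are all 1, so H_0 ≅ Z.
  H_1: rank ker ∂_1 − rank ∂_2 = (30 − 9) − 20 = 1, and ∂_2 has invariant factor 2 > 1, so H_1 ≅ Z ⊕ Z_2.
  H_2: rank ker ∂_2 − rank ∂_3 = (20 − 20) − 0 = 0, and there is no ∂_3, so H_2 ≅ 0.

As a check, the Euler characteristic is 10 − 30 + 20 = 0, which agrees with 1 − 1 + 0 = 0.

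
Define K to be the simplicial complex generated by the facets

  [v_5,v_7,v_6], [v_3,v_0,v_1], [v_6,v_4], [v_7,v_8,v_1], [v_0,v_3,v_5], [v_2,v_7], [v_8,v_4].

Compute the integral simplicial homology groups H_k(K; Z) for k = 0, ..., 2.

Fix the vertex order v_0 < v_1 < v_2 < v_3 < v_4 < v_5 < v_6 < v_7 < v_8 and write every simplex with vertices in increasing order. Then dim K = 2 and the simplices of K are:

  0-simplices (9): [v_0], [v_1], [v_2], [v_3], [v_4], [v_5], [v_6], [v_7], [v_8]
  1-simplices (14): [v_0,v_1], [v_0,v_3], [v_0,v_5], [v_1,v_3], [v_1,v_7], [v_1,v_8], [v_2,v_7], [v_3,v_5], [v_4,v_6], [v_4,v_8], [v_5,v_6], [v_5,v_7], [v_6,v_7], [v_7,v_8]
  2-simplices (4): [v_0,v_1,v_3], [v_0,v_3,v_5], [v_1,v_7,v_8], [v_5,v_6,v_7]

Hence C_0 ≅ Z^9, C_1 ≅ Z^14, C_2 ≅ Z^4.

Boundary ∂_1: C_1 → C_0 sends each edge [p,q] (with p < q) to q − p.
The resulting 9×14 matrix has rank 8, and its Smith normal form has invariant factors (1,1,1,1,1,1,1,1).

Boundary ∂_2: C_2 → C_1 maps a triangle to the signed sum of its edges. For instance
  ∂[v_5,v_6,v_7] = [v_6,v_7] − [v_5,v_7] + [v_5,v_6],
  ∂[v_1,v_7,v_8] = [v_7,v_8] − [v_1,v_8] + [v_1,v_7].
This gives a 14×4 integer matrix of rank 4; reducing to Smith normal form yields diagonal entries (1,1,1,1).

From H_k ≅ ker(∂_k) / im(∂_{k+1}) we obtain:

  H_0: rank C_0 − rank ∂_1 = 9 − 8 = 1, and the invariant factors of ∂_1 are all 1, so H_0 ≅ Z.
  H_1: rank ker ∂_1 − rank ∂_2 = (14 − 8) − 4 = 2, and the invariant factors of ∂_2 are all 1, so H_1 ≅ Z^2.
  H_2: rank ker ∂_2 − rank ∂_3 = (4 − 4) − 0 = 0, and there is no ∂_3, so H_2 ≅ 0.

H_0 ≅ Z,  H_1 ≅ Z^2,  H_2 = 0.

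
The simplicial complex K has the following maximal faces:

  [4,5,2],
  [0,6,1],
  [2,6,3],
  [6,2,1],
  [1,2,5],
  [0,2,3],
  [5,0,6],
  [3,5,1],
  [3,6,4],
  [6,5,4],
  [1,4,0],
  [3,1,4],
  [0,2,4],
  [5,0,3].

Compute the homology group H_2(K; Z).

H_2 ≅ Z.

Fix the vertex order 0 < 1 < 2 < 3 < 4 < 5 < 6 and write every simplex with vertices in increasing order. Then dim K = 2 and the simplices of K are:

  0-simplices (7): [0], [1], [2], [3], [4], [5], [6]
  1-simplices (21): [0,1], [0,2], [0,3], [0,4], [0,5], [0,6], [1,2], [1,3], [1,4], [1,5], [1,6], [2,3], [2,4], [2,5], [2,6], [3,4], [3,5], [3,6], [4,5], [4,6], [5,6]
  2-simplices (14): [0,1,4], [0,1,6], [0,2,3], [0,2,4], [0,3,5], [0,5,6], [1,2,5], [1,2,6], [1,3,4], [1,3,5], [2,3,6], [2,4,5], [3,4,6], [4,5,6]

Hence C_0 ≅ Z^7, C_1 ≅ Z^21, C_2 ≅ Z^14.

The boundary map ∂_1: C_1 → C_0 is given by ∂[p,q] = [q] − [p].
As a 7×21 matrix over Z this has rank 6, with invariant factors (1,1,1,1,1,1).

Boundary ∂_2: C_2 → C_1 sends each 2-simplex [p,q,r] to [q,r] − [p,r] + [p,q]. For instance
  ∂[0,3,5] = [3,5] − [0,5] + [0,3],
  ∂[0,5,6] = [5,6] − [0,6] + [0,5].
This gives a 21×14 integer matrix of rank 13; reducing to Smith normal form yields diagonal entries (1,1,1,1,1,1,1,1,1,1,1,1,1).

Reading off H_k = ker ∂_k / im ∂_{k+1}:

  H_2: rank ker ∂_2 − rank ∂_3 = (14 − 13) − 0 = 1, and there is no ∂_3, so H_2 ≅ Z.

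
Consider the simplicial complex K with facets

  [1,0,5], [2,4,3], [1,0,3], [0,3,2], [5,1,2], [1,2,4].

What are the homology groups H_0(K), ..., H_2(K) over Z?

H_0 = Z,  H_1 = Z,  H_2 = 0.

Fix the vertex order 0 < 1 < 2 < 3 < 4 < 5 and write every simplex with vertices in increasing order. Then dim K = 2 and the simplices of K are:

  0-simplices (6): [0], [1], [2], [3], [4], [5]
  1-simplices (12): [0,1], [0,2], [0,3], [0,5], [1,2], [1,3], [1,4], [1,5], [2,3], [2,4], [2,5], [3,4]
  2-simplices (6): [0,1,3], [0,1,5], [0,2,3], [1,2,4], [1,2,5], [2,3,4]

Hence C_0 ≅ Z^6, C_1 ≅ Z^12, C_2 ≅ Z^6.

The boundary map ∂_1: C_1 → C_0 maps an edge to its endpoints' difference, ∂[p,q] = q − p. For instance
  ∂[0,5] = [5] − [0].
As a 6×12 matrix over Z this has rank 5, with invariant factors (1,1,1,1,1).

∂_2: C_2 → C_1 maps a triangle to the signed sum of its edges. For instance
  ∂[2,3,4] = [3,4] − [2,4] + [2,3],
  ∂[0,2,3] = [2,3] − [0,3] + [0,2].
This gives a 12×6 integer matrix of rank 6; reducing to Smith normal form yields diagonal entries (1,1,1,1,1,1).

Reading off H_k = ker ∂_k / im ∂_{k+1}:

  H_0: rank C_0 − rank ∂_1 = 6 − 5 = 1, and the invariant factors of ∂_1 are all 1, so H_0 ≅ Z.
  H_1: rank ker ∂_1 − rank ∂_2 = (12 − 5) − 6 = 1, and the invariant factors of ∂_2 are all 1, so H_1 ≅ Z.
  H_2: rank ker ∂_2 − rank ∂_3 = (6 − 6) − 0 = 0, and there is no ∂_3, so H_2 ≅ 0.

As a check, the Euler characteristic is 6 − 12 + 6 = 0, which agrees with 1 − 1 + 0 = 0.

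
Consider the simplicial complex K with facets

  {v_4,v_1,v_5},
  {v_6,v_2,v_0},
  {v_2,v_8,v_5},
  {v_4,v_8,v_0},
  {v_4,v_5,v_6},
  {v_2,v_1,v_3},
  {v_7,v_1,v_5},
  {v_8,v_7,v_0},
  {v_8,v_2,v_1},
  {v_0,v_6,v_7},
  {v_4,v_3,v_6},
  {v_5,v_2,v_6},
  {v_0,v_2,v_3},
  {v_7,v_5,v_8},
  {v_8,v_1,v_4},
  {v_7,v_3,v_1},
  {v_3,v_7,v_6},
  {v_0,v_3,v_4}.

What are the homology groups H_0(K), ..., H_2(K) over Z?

H_0 ≅ Z,  H_1 ≅ Z ⊕ Z/2,  H_2 = 0.

Order the vertices as v_0 < v_1 < v_2 < v_3 < v_4 < v_5 < v_6 < v_7 < v_8. Listing each simplex with vertices in this order, K has dimension 2 with simplices:

  0-simplices (9): [v_0], [v_1], [v_2], [v_3], [v_4], [v_5], [v_6], [v_7], [v_8]
  1-simplices (27): (27 of them)
  2-simplices (18): (18 of them)

so the chain groups are C_0 ≅ Z^9, C_1 ≅ Z^27, C_2 ≅ Z^18.

∂_1: C_1 → C_0 is given by ∂[p,q] = [q] − [p]. For instance
  ∂[v_1,v_8] = [v_8] − [v_1].
The resulting 9×27 matrix has rank 8, and its Smith normal form has invariant factors (1,1,1,1,1,1,1,1).

Boundary ∂_2: C_2 → C_1 sends each 2-simplex [p,q,r] to [q,r] − [p,r] + [p,q]. For instance
  ∂[v_3,v_6,v_7] = [v_6,v_7] − [v_3,v_7] + [v_3,v_6],
  ∂[v_0,v_7,v_8] = [v_7,v_8] − [v_0,v_8] + [v_0,v_7].
The resulting 27×18 matrix has rank 18, and its Smith normal form has invariant factors (1,1,1,1,1,1,1,1,1,1,1,1,1,1,1,1,1,2).

Now H_k = ker ∂_k / im ∂_{k+1}, so:

  H_0: rank C_0 − rank ∂_1 = 9 − 8 = 1, and the invariant factors of ∂_1 are all 1, so H_0 = Z.
  H_1: rank ker ∂_1 − rank ∂_2 = (27 − 8) − 18 = 1, and ∂_2 has invariant factor 2 > 1, so H_1 = Z ⊕ Z/2.
  H_2: rank ker ∂_2 − rank ∂_3 = (18 − 18) − 0 = 0, and there is no ∂_3, so H_2 = 0.

(K is a triangulation of the Klein bottle.)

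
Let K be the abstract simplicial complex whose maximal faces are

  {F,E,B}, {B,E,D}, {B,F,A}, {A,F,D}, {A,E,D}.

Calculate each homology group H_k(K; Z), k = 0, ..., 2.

We work with the vertex ordering A < B < D < E < F. The simplices of K, each written with vertices in increasing order, are:

  0-simplices (5): A, B, D, E, F
  1-simplices (10): AB, AD, AE, AF, BD, BE, BF, DE, DF, EF
  2-simplices (5): ABF, ADE, ADF, BDE, BEF

Hence C_0 ≅ Z^5, C_1 ≅ Z^10, C_2 ≅ Z^5.

Boundary ∂_1: C_1 → C_0 is given by ∂[p,q] = [q] − [p]. For instance
  ∂EF = F − E.
The 5×10 boundary matrix has rank 4 and Smith normal form diag(1,1,1,1).

Boundary ∂_2: C_2 → C_1 sends each 2-simplex [p,q,r] to [q,r] − [p,r] + [p,q]. For instance
  ∂ADF = DF − AF + AD,
  ∂ABF = BF − AF + AB.
This gives a 10×5 integer matrix of rank 5; reducing to Smith normal form yields diagonal entries (1,1,1,1,1).

Reading off H_k = ker ∂_k / im ∂_{k+1}:

  H_0: rank C_0 − rank ∂_1 = 5 − 4 = 1, and the invariant factors of ∂_1 are all 1, so H_0 = Z.
  H_1: rank ker ∂_1 − rank ∂_2 = (10 − 4) − 5 = 1, and the invariant factors of ∂_2 are all 1, so H_1 = Z.
  H_2: rank ker ∂_2 − rank ∂_3 = (5 − 5) − 0 = 0, and there is no ∂_3, so H_2 = 0.

H_0 = Z,  H_1 = Z,  H_2 = 0.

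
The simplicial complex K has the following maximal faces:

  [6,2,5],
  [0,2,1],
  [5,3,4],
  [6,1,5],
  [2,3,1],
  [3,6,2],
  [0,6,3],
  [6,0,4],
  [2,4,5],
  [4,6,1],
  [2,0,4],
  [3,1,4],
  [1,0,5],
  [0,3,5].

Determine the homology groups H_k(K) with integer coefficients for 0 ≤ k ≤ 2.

H_0 ≅ Z,  H_1 ≅ Z^2,  H_2 ≅ Z.

Take the total order 0 < 1 < 2 < 3 < 4 < 5 < 6 on the vertex set. Then K (dimension 2) consists of the simplices:

  0-simplices (7): [0], [1], [2], [3], [4], [5], [6]
  1-simplices (21): [0,1], [0,2], [0,3], [0,4], [0,5], [0,6], [1,2], [1,3], [1,4], [1,5], [1,6], [2,3], [2,4], [2,5], [2,6], [3,4], [3,5], [3,6], [4,5], [4,6], [5,6]
  2-simplices (14): [0,1,2], [0,1,5], [0,2,4], [0,3,5], [0,3,6], [0,4,6], [1,2,3], [1,3,4], [1,4,6], [1,5,6], [2,3,6], [2,4,5], [2,5,6], [3,4,5]

giving chain groups C_0 ≅ Z^7, C_1 ≅ Z^21, C_2 ≅ Z^14.

The boundary map ∂_1: C_1 → C_0 maps an edge to its endpoints' difference, ∂[p,q] = q − p. For instance
  ∂[4,6] = [6] − [4].
The 7×21 boundary matrix has rank 6 and Smith normal form diag(1,1,1,1,1,1).

The boundary map ∂_2: C_2 → C_1 maps a triangle to the signed sum of its edges. For instance
  ∂[1,4,6] = [4,6] − [1,6] + [1,4],
  ∂[1,2,3] = [2,3] − [1,3] + [1,2].
The 21×14 boundary matrix has rank 13 and Smith normal form diag(1,1,1,1,1,1,1,1,1,1,1,1,1).

From H_k ≅ ker(∂_k) / im(∂_{k+1}) we obtain:

  H_0: rank C_0 − rank ∂_1 = 7 − 6 = 1, and the invariant factors of ∂_1 are all 1, so H_0 = Z.
  H_1: rank ker ∂_1 − rank ∂_2 = (21 − 6) − 13 = 2, and the invariant factors of ∂_2 are all 1, so H_1 = Z^2.
  H_2: rank ker ∂_2 − rank ∂_3 = (14 − 13) − 0 = 1, and there is no ∂_3, so H_2 = Z.

(K is a triangulation of the torus T^2.)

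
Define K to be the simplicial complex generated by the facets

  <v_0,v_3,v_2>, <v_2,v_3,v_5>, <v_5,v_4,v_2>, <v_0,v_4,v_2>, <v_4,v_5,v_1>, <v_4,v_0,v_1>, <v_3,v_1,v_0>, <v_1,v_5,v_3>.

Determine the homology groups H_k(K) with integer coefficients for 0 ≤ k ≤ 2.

H_0 ≅ Z,  H_1 = 0,  H_2 ≅ Z.

K has 6 vertices, 12 edges, 8 triangles.
rank ∂_0 = 0, rank ∂_1 = 5 ⇒ b_0 = 6 − 0 − 5 = 1; all invariant factors of ∂_1 are 1 so no torsion. So H_0 = Z.
rank ∂_1 = 5, rank ∂_2 = 7 ⇒ b_1 = 12 − 5 − 7 = 0; all invariant factors of ∂_2 are 1 so no torsion. So H_1 = 0.
rank ∂_2 = 7, rank ∂_3 = 0 ⇒ b_2 = 8 − 7 − 0 = 1. So H_2 = Z.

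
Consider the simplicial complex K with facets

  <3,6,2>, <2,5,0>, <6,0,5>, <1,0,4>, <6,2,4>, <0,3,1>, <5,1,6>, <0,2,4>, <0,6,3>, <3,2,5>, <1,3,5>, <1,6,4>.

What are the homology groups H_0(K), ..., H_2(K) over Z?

Order the vertices as 0 < 1 < 2 < 3 < 4 < 5 < 6. Listing each simplex with vertices in this order, K has dimension 2 with simplices:

  0-simplices (7): [0], [1], [2], [3], [4], [5], [6]
  1-simplices (18): [0,1], [0,2], [0,3], [0,4], [0,5], [0,6], [1,3], [1,4], [1,5], [1,6], [2,3], [2,4], [2,5], [2,6], [3,5], [3,6], [4,6], [5,6]
  2-simplices (12): [0,1,3], [0,1,4], [0,2,4], [0,2,5], [0,3,6], [0,5,6], [1,3,5], [1,4,6], [1,5,6], [2,3,5], [2,3,6], [2,4,6]

so the chain groups are C_0 ≅ Z^7, C_1 ≅ Z^18, C_2 ≅ Z^12.

The boundary map ∂_1: C_1 → C_0 is given by ∂[p,q] = [q] − [p].
This gives a 7×18 integer matrix of rank 6; reducing to Smith normal form yields diagonal entries (1,1,1,1,1,1).

∂_2: C_2 → C_1 sends each 2-simplex [p,q,r] to [q,r] − [p,r] + [p,q]. For instance
  ∂[2,3,6] = [3,6] − [2,6] + [2,3],
  ∂[0,2,4] = [2,4] − [0,4] + [0,2].
This gives a 18×12 integer matrix of rank 12; reducing to Smith normal form yields diagonal entries (1,1,1,1,1,1,1,1,1,1,1,2).

Computing H_k = (kernel of ∂_k) / (image of ∂_{k+1}):

  H_0: rank C_0 − rank ∂_1 = 7 − 6 = 1, and the invariant factors of ∂_1 are all 1, so H_0 ≅ Z.
  H_1: rank ker ∂_1 − rank ∂_2 = (18 − 6) − 12 = 0, and ∂_2 has invariant factor 2 > 1, so H_1 ≅ Z/2Z.
  H_2: rank ker ∂_2 − rank ∂_3 = (12 − 12) − 0 = 0, and there is no ∂_3, so H_2 ≅ 0.

H_0 = Z,  H_1 = Z/2Z,  H_2 = 0.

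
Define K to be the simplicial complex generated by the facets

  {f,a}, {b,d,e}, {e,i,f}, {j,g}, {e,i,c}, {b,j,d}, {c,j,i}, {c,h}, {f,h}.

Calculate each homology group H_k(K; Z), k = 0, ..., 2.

H_0 = Z,  H_1 = Z^2,  H_2 = 0.

Take the total order a < b < c < d < e < f < g < h < i < j on the vertex set. Then K (dimension 2) consists of the simplices:

  0-simplices (10): a, b, c, d, e, f, g, h, i, j
  1-simplices (16): af, bd, be, bj, ce, ch, ci, cj, de, dj, ef, ei, fh, fi, gj, ij
  2-simplices (5): bde, bdj, cei, cij, efi

giving chain groups C_0 ≅ Z^10, C_1 ≅ Z^16, C_2 ≅ Z^5.

∂_1: C_1 → C_0 is given by ∂[p,q] = [q] − [p]. For instance
  ∂fh = h − f.
As a 10×16 matrix over Z this has rank 9, with invariant factors (1,1,1,1,1,1,1,1,1).

Boundary ∂_2: C_2 → C_1 maps a triangle to the signed sum of its edges. For instance
  ∂efi = fi − ei + ef,
  ∂bde = de − be + bd.
The resulting 16×5 matrix has rank 5, and its Smith normal form has invariant factors (1,1,1,1,1).

Computing H_k = (kernel of ∂_k) / (image of ∂_{k+1}):

  H_0: rank C_0 − rank ∂_1 = 10 − 9 = 1, and the invariant factors of ∂_1 are all 1, so H_0 = Z.
  H_1: rank ker ∂_1 − rank ∂_2 = (16 − 9) − 5 = 2, and the invariant factors of ∂_2 are all 1, so H_1 = Z^2.
  H_2: rank ker ∂_2 − rank ∂_3 = (5 − 5) − 0 = 0, and there is no ∂_3, so H_2 = 0.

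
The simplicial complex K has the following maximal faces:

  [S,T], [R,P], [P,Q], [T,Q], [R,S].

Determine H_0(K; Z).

H_0 ≅ Z.

We work with the vertex ordering P < Q < R < S < T. The simplices of K, each written with vertices in increasing order, are:

  0-simplices (5): P, Q, R, S, T
  1-simplices (5): PQ, PR, QT, RS, ST

so the chain groups are C_0 ≅ Z^5, C_1 ≅ Z^5.

∂_1: C_1 → C_0 sends each edge [p,q] (with p < q) to q − p.
As a 5×5 matrix over Z this has rank 4, with invariant factors (1,1,1,1).

Now H_k = ker ∂_k / im ∂_{k+1}, so:

  H_0: rank C_0 − rank ∂_1 = 5 − 4 = 1, and the invariant factors of ∂_1 are all 1, so H_0 = Z.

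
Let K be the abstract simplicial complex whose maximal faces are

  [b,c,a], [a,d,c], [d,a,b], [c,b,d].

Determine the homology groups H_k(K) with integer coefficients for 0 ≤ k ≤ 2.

We work with the vertex ordering a < b < c < d. The simplices of K, each written with vertices in increasing order, are:

  0-simplices (4): a, b, c, d
  1-simplices (6): ab, ac, ad, bc, bd, cd
  2-simplices (4): abc, abd, acd, bcd

giving chain groups C_0 ≅ Z^4, C_1 ≅ Z^6, C_2 ≅ Z^4.

∂_1: C_1 → C_0 is given by ∂[p,q] = [q] − [p]. For instance
  ∂ac = c − a.
This gives a 4×6 integer matrix of rank 3; reducing to Smith normal form yields diagonal entries (1,1,1).

Boundary ∂_2: C_2 → C_1 maps a triangle to the signed sum of its edges. For instance
  ∂abc = bc − ac + ab,
  ∂bcd = cd − bd + bc.
This gives a 6×4 integer matrix of rank 3; reducing to Smith normal form yields diagonal entries (1,1,1).

Computing H_k = (kernel of ∂_k) / (image of ∂_{k+1}):

  H_0: rank C_0 − rank ∂_1 = 4 − 3 = 1, and the invariant factors of ∂_1 are all 1, so H_0 ≅ Z.
  H_1: rank ker ∂_1 − rank ∂_2 = (6 − 3) − 3 = 0, and the invariant factors of ∂_2 are all 1, so H_1 ≅ 0.
  H_2: rank ker ∂_2 − rank ∂_3 = (4 − 3) − 0 = 1, and there is no ∂_3, so H_2 ≅ Z.

(K is a triangulation of the 2-sphere S^2.)

H_0 = Z,  H_1 = 0,  H_2 = Z.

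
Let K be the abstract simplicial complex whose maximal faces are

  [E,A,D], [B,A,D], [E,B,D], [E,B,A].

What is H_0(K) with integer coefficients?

Fix the vertex order A < B < D < E and write every simplex with vertices in increasing order. Then dim K = 2 and the simplices of K are:

  0-simplices (4): A, B, D, E
  1-simplices (6): AB, AD, AE, BD, BE, DE
  2-simplices (4): ABD, ABE, ADE, BDE

giving chain groups C_0 ≅ Z^4, C_1 ≅ Z^6, C_2 ≅ Z^4.

∂_1: C_1 → C_0 maps an edge to its endpoints' difference, ∂[p,q] = q − p. For instance
  ∂AB = B − A.
As a 4×6 matrix over Z this has rank 3, with invariant factors (1,1,1).

Boundary ∂_2: C_2 → C_1 maps a triangle to the signed sum of its edges. For instance
  ∂ADE = DE − AE + AD,
  ∂BDE = DE − BE + BD.
As a 6×4 matrix over Z this has rank 3, with invariant factors (1,1,1).

From H_k ≅ ker(∂_k) / im(∂_{k+1}) we obtain:

  H_0: rank C_0 − rank ∂_1 = 4 − 3 = 1, and the invariant factors of ∂_1 are all 1, so H_0 = Z.

H_0 = Z.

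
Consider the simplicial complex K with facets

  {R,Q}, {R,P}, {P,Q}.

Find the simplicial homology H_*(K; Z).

We work with the vertex ordering P < Q < R. The simplices of K, each written with vertices in increasing order, are:

  0-simplices (3): P, Q, R
  1-simplices (3): PQ, PR, QR

so the chain groups are C_0 ≅ Z^3, C_1 ≅ Z^3.

∂_1: C_1 → C_0 maps an edge to its endpoints' difference, ∂[p,q] = q − p.
The resulting 3×3 matrix has rank 2, and its Smith normal form has invariant factors (1,1).

Reading off H_k = ker ∂_k / im ∂_{k+1}:

  H_0: rank C_0 − rank ∂_1 = 3 − 2 = 1, and the invariant factors of ∂_1 are all 1, so H_0 = Z.
  H_1: rank ker ∂_1 − rank ∂_2 = (3 − 2) − 0 = 1, and there is no ∂_2, so H_1 = Z.

As a check, the Euler characteristic is 3 − 3 = 0, which agrees with 1 − 1 = 0.
(K is a triangulation of the circle S^1.)

H_0 = Z,  H_1 = Z.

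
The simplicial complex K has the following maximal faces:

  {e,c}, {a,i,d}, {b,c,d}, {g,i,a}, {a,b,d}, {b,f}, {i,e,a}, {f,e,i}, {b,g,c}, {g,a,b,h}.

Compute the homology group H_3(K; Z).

Take the total order a < b < c < d < e < f < g < h < i on the vertex set. Then K (dimension 3) consists of the simplices:

  0-simplices (9): a, b, c, d, e, f, g, h, i
  1-simplices (20): ab, ad, ae, ag, ah, ai, bc, bd, bf, bg, bh, cd, ce, cg, di, ef, ei, fi, gh, gi
  2-simplices (11): abd, abg, abh, adi, aei, agh, agi, bcd, bcg, bgh, efi
  3-simplices (1): abgh

Hence C_0 ≅ Z^9, C_1 ≅ Z^20, C_2 ≅ Z^11, C_3 ≅ Z^1.

∂_1: C_1 → C_0 is given by ∂[p,q] = [q] − [p].
The resulting 9×20 matrix has rank 8, and its Smith normal form has invariant factors (1,1,1,1,1,1,1,1).

∂_2: C_2 → C_1 maps a triangle to the signed sum of its edges. For instance
  ∂efi = fi − ei + ef,
  ∂abd = bd − ad + ab.
The 20×11 boundary matrix has rank 10 and Smith normal form diag(1,1,1,1,1,1,1,1,1,1).

The boundary map ∂_3: C_3 → C_2 sends each 3-simplex σ to the alternating sum Σ_i (−1)^i (σ with its i-th vertex removed). For instance
  ∂abgh = bgh − agh + abh − abg.
The 11×1 boundary matrix has rank 1 and Smith normal form diag(1).

Reading off H_k = ker ∂_k / im ∂_{k+1}:

  H_3: rank ker ∂_3 − rank ∂_4 = (1 − 1) − 0 = 0, and there is no ∂_4, so H_3 ≅ 0.

H_3 ≅ 0.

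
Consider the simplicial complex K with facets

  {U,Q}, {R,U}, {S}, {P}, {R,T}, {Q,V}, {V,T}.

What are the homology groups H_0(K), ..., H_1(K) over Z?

H_0 ≅ Z^3,  H_1 ≅ Z.

Fix the vertex order P < Q < R < S < T < U < V and write every simplex with vertices in increasing order. Then dim K = 1 and the simplices of K are:

  0-simplices (7): P, Q, R, S, T, U, V
  1-simplices (5): QU, QV, RT, RU, TV

Hence C_0 ≅ Z^7, C_1 ≅ Z^5.

Boundary ∂_1: C_1 → C_0 maps an edge to its endpoints' difference, ∂[p,q] = q − p.
As a 7×5 matrix over Z this has rank 4, with invariant factors (1,1,1,1).

Now H_k = ker ∂_k / im ∂_{k+1}, so:

  H_0: rank C_0 − rank ∂_1 = 7 − 4 = 3, and the invariant factors of ∂_1 are all 1, so H_0 = Z^3.
  H_1: rank ker ∂_1 − rank ∂_2 = (5 − 4) − 0 = 1, and there is no ∂_2, so H_1 = Z.

(K is a triangulation of the disjoint union of a set of 2 points and the circle S^1.)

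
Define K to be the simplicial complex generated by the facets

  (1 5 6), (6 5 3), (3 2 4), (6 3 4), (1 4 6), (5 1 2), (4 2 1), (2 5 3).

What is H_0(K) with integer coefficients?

Fix the vertex order 1 < 2 < 3 < 4 < 5 < 6 and write every simplex with vertices in increasing order. Then dim K = 2 and the simplices of K are:

  0-simplices (6): [1], [2], [3], [4], [5], [6]
  1-simplices (12): [1,2], [1,4], [1,5], [1,6], [2,3], [2,4], [2,5], [3,4], [3,5], [3,6], [4,6], [5,6]
  2-simplices (8): [1,2,4], [1,2,5], [1,4,6], [1,5,6], [2,3,4], [2,3,5], [3,4,6], [3,5,6]

Hence C_0 ≅ Z^6, C_1 ≅ Z^12, C_2 ≅ Z^8.

The boundary map ∂_1: C_1 → C_0 sends each edge [p,q] (with p < q) to q − p. For instance
  ∂[3,6] = [6] − [3].
The resulting 6×12 matrix has rank 5, and its Smith normal form has invariant factors (1,1,1,1,1).

Boundary ∂_2: C_2 → C_1 maps a triangle to the signed sum of its edges. For instance
  ∂[2,3,4] = [3,4] − [2,4] + [2,3],
  ∂[2,3,5] = [3,5] − [2,5] + [2,3].
The resulting 12×8 matrix has rank 7, and its Smith normal form has invariant factors (1,1,1,1,1,1,1).

Now H_k = ker ∂_k / im ∂_{k+1}, so:

  H_0: rank C_0 − rank ∂_1 = 6 − 5 = 1, and the invariant factors of ∂_1 are all 1, so H_0 = Z.

H_0 ≅ Z.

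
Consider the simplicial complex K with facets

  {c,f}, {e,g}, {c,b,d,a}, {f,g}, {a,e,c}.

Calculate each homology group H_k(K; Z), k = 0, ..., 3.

K has 7 vertices, 11 edges, 5 triangles, 1 3-simplex.
rank ∂_0 = 0, rank ∂_1 = 6 ⇒ b_0 = 7 − 0 − 6 = 1; all invariant factors of ∂_1 are 1 so no torsion. So H_0 ≅ Z.
rank ∂_1 = 6, rank ∂_2 = 4 ⇒ b_1 = 11 − 6 − 4 = 1; all invariant factors of ∂_2 are 1 so no torsion. So H_1 ≅ Z.
rank ∂_2 = 4, rank ∂_3 = 1 ⇒ b_2 = 5 − 4 − 1 = 0; all invariant factors of ∂_3 are 1 so no torsion. So H_2 ≅ 0.
rank ∂_3 = 1, rank ∂_4 = 0 ⇒ b_3 = 1 − 1 − 0 = 0. So H_3 ≅ 0.

H_0 ≅ Z,  H_1 ≅ Z,  H_2 = 0,  H_3 = 0.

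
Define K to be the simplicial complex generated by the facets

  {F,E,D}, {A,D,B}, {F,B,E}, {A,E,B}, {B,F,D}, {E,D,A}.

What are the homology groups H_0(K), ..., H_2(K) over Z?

H_0 = Z,  H_1 = 0,  H_2 = Z.

Take the total order A < B < D < E < F on the vertex set. Then K (dimension 2) consists of the simplices:

  0-simplices (5): A, B, D, E, F
  1-simplices (9): AB, AD, AE, BD, BE, BF, DE, DF, EF
  2-simplices (6): ABD, ABE, ADE, BDF, BEF, DEF

so the chain groups are C_0 ≅ Z^5, C_1 ≅ Z^9, C_2 ≅ Z^6.

The boundary map ∂_1: C_1 → C_0 sends each edge [p,q] (with p < q) to q − p. For instance
  ∂AB = B − A.
This gives a 5×9 integer matrix of rank 4; reducing to Smith normal form yields diagonal entries (1,1,1,1).

Boundary ∂_2: C_2 → C_1 sends each 2-simplex [p,q,r] to [q,r] − [p,r] + [p,q]. For instance
  ∂BDF = DF − BF + BD,
  ∂ABD = BD − AD + AB.
This gives a 9×6 integer matrix of rank 5; reducing to Smith normal form yields diagonal entries (1,1,1,1,1).

Computing H_k = (kernel of ∂_k) / (image of ∂_{k+1}):

  H_0: rank C_0 − rank ∂_1 = 5 − 4 = 1, and the invariant factors of ∂_1 are all 1, so H_0 ≅ Z.
  H_1: rank ker ∂_1 − rank ∂_2 = (9 − 4) − 5 = 0, and the invariant factors of ∂_2 are all 1, so H_1 ≅ 0.
  H_2: rank ker ∂_2 − rank ∂_3 = (6 − 5) − 0 = 1, and there is no ∂_3, so H_2 ≅ Z.

As a check, the Euler characteristic is 5 − 9 + 6 = 2, which agrees with 1 − 0 + 1 = 2.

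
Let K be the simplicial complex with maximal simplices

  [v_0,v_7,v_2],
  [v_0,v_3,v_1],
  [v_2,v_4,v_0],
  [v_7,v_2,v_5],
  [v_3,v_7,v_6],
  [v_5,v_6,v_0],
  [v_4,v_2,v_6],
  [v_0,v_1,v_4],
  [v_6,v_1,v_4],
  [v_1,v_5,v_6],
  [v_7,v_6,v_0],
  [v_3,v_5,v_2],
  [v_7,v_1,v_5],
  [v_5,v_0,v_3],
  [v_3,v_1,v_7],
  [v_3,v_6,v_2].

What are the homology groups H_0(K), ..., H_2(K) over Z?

Order the vertices as v_0 < v_1 < v_2 < v_3 < v_4 < v_5 < v_6 < v_7. Listing each simplex with vertices in this order, K has dimension 2 with simplices:

  0-simplices (8): [v_0], [v_1], [v_2], [v_3], [v_4], [v_5], [v_6], [v_7]
  1-simplices (24): (24 of them)
  2-simplices (16): (16 of them)

so the chain groups are C_0 ≅ Z^8, C_1 ≅ Z^24, C_2 ≅ Z^16.

The boundary map ∂_1: C_1 → C_0 sends each edge [p,q] (with p < q) to q − p.
As a 8×24 matrix over Z this has rank 7, with invariant factors (1,1,1,1,1,1,1).

The boundary map ∂_2: C_2 → C_1 maps a triangle to the signed sum of its edges. For instance
  ∂[v_1,v_5,v_7] = [v_5,v_7] − [v_1,v_7] + [v_1,v_5],
  ∂[v_0,v_2,v_4] = [v_2,v_4] − [v_0,v_4] + [v_0,v_2].
The 24×16 boundary matrix has rank 15 and Smith normal form diag(1,1,1,1,1,1,1,1,1,1,1,1,1,1,1).

From H_k ≅ ker(∂_k) / im(∂_{k+1}) we obtain:

  H_0: rank C_0 − rank ∂_1 = 8 − 7 = 1, and the invariant factors of ∂_1 are all 1, so H_0 = Z.
  H_1: rank ker ∂_1 − rank ∂_2 = (24 − 7) − 15 = 2, and the invariant factors of ∂_2 are all 1, so H_1 = Z^2.
  H_2: rank ker ∂_2 − rank ∂_3 = (16 − 15) − 0 = 1, and there is no ∂_3, so H_2 = Z.

H_0 = Z,  H_1 = Z^2,  H_2 = Z.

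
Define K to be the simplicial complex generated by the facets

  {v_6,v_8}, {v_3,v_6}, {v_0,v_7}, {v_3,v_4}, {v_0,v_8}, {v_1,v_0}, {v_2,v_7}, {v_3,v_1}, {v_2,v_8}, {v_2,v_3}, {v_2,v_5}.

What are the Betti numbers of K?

b_0 = 1, b_1 = 3.

We work with the vertex ordering v_0 < v_1 < v_2 < v_3 < v_4 < v_5 < v_6 < v_7 < v_8. The simplices of K, each written with vertices in increasing order, are:

  0-simplices (9): [v_0], [v_1], [v_2], [v_3], [v_4], [v_5], [v_6], [v_7], [v_8]
  1-simplices (11): [v_0,v_1], [v_0,v_7], [v_0,v_8], [v_1,v_3], [v_2,v_3], [v_2,v_5], [v_2,v_7], [v_2,v_8], [v_3,v_4], [v_3,v_6], [v_6,v_8]

Hence C_0 ≅ Z^9, C_1 ≅ Z^11.

Boundary ∂_1: C_1 → C_0 maps an edge to its endpoints' difference, ∂[p,q] = q − p. For instance
  ∂[v_1,v_3] = [v_3] − [v_1].
The 9×11 boundary matrix has rank 8 and Smith normal form diag(1,1,1,1,1,1,1,1).

Computing H_k = (kernel of ∂_k) / (image of ∂_{k+1}):

  H_0: rank C_0 − rank ∂_1 = 9 − 8 = 1, and the invariant factors of ∂_1 are all 1, so H_0 ≅ Z.
  H_1: rank ker ∂_1 − rank ∂_2 = (11 − 8) − 0 = 3, and there is no ∂_2, so H_1 ≅ Z^3.

Hence the Betti numbers are b_0 = 1, b_1 = 3.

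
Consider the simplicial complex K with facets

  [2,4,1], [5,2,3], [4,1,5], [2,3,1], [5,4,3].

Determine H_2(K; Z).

H_2 = 0.

Order the vertices as 1 < 2 < 3 < 4 < 5. Listing each simplex with vertices in this order, K has dimension 2 with simplices:

  0-simplices (5): [1], [2], [3], [4], [5]
  1-simplices (10): [1,2], [1,3], [1,4], [1,5], [2,3], [2,4], [2,5], [3,4], [3,5], [4,5]
  2-simplices (5): [1,2,3], [1,2,4], [1,4,5], [2,3,5], [3,4,5]

so the chain groups are C_0 ≅ Z^5, C_1 ≅ Z^10, C_2 ≅ Z^5.

Boundary ∂_1: C_1 → C_0 maps an edge to its endpoints' difference, ∂[p,q] = q − p. For instance
  ∂[1,2] = [2] − [1].
As a 5×10 matrix over Z this has rank 4, with invariant factors (1,1,1,1).

Boundary ∂_2: C_2 → C_1 maps a triangle to the signed sum of its edges. For instance
  ∂[3,4,5] = [4,5] − [3,5] + [3,4],
  ∂[1,2,4] = [2,4] − [1,4] + [1,2].
This gives a 10×5 integer matrix of rank 5; reducing to Smith normal form yields diagonal entries (1,1,1,1,1).

Computing H_k = (kernel of ∂_k) / (image of ∂_{k+1}):

  H_2: rank ker ∂_2 − rank ∂_3 = (5 − 5) − 0 = 0, and there is no ∂_3, so H_2 ≅ 0.

(K is a triangulation of the Möbius band.)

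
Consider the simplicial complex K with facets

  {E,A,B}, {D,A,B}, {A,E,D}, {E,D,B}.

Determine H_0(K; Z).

H_0 = Z.

Take the total order A < B < D < E on the vertex set. Then K (dimension 2) consists of the simplices:

  0-simplices (4): A, B, D, E
  1-simplices (6): AB, AD, AE, BD, BE, DE
  2-simplices (4): ABD, ABE, ADE, BDE

so the chain groups are C_0 ≅ Z^4, C_1 ≅ Z^6, C_2 ≅ Z^4.

The boundary map ∂_1: C_1 → C_0 is given by ∂[p,q] = [q] − [p]. For instance
  ∂BE = E − B.
The resulting 4×6 matrix has rank 3, and its Smith normal form has invariant factors (1,1,1).

Boundary ∂_2: C_2 → C_1 maps a triangle to the signed sum of its edges. For instance
  ∂ABD = BD − AD + AB,
  ∂ADE = DE − AE + AD.
The 6×4 boundary matrix has rank 3 and Smith normal form diag(1,1,1).

Computing H_k = (kernel of ∂_k) / (image of ∂_{k+1}):

  H_0: rank C_0 − rank ∂_1 = 4 − 3 = 1, and the invariant factors of ∂_1 are all 1, so H_0 ≅ Z.

(K is a triangulation of the 2-sphere S^2.)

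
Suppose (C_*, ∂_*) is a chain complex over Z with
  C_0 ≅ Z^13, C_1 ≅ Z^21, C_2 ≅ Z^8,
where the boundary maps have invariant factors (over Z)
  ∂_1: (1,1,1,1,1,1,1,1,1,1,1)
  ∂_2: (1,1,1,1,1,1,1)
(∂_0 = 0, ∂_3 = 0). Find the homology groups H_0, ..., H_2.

H_0: b_0 = 13 − 0 − 11 = 2; torsion from ∂_1 factors > 1: none. So H_0 = Z^2.
H_1: b_1 = 21 − 11 − 7 = 3; torsion from ∂_2 factors > 1: none. So H_1 = Z^3.
H_2: b_2 = 8 − 7 − 0 = 1; torsion from ∂_3 factors > 1: none. So H_2 = Z.

H_0 = Z^2,  H_1 = Z^3,  H_2 = Z.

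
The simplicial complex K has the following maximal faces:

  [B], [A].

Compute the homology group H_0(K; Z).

H_0 = Z^2.

We work with the vertex ordering A < B. The simplices of K, each written with vertices in increasing order, are:

  0-simplices (2): A, B

Hence C_0 ≅ Z^2.

Now H_k = ker ∂_k / im ∂_{k+1}, so:

  H_0: rank C_0 − rank ∂_1 = 2 − 0 = 2, and there is no ∂_1, so H_0 = Z^2.

(K is a triangulation of a set of 2 points.)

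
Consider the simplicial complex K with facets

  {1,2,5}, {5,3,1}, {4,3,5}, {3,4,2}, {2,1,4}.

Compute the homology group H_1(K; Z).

We work with the vertex ordering 1 < 2 < 3 < 4 < 5. The simplices of K, each written with vertices in increasing order, are:

  0-simplices (5): [1], [2], [3], [4], [5]
  1-simplices (10): [1,2], [1,3], [1,4], [1,5], [2,3], [2,4], [2,5], [3,4], [3,5], [4,5]
  2-simplices (5): [1,2,4], [1,2,5], [1,3,5], [2,3,4], [3,4,5]

so the chain groups are C_0 ≅ Z^5, C_1 ≅ Z^10, C_2 ≅ Z^5.

Boundary ∂_1: C_1 → C_0 sends each edge [p,q] (with p < q) to q − p. For instance
  ∂[1,3] = [3] − [1].
As a 5×10 matrix over Z this has rank 4, with invariant factors (1,1,1,1).

The boundary map ∂_2: C_2 → C_1 acts by ∂[p,q,r] = [q,r] − [p,r] + [p,q]. For instance
  ∂[2,3,4] = [3,4] − [2,4] + [2,3],
  ∂[1,3,5] = [3,5] − [1,5] + [1,3].
The resulting 10×5 matrix has rank 5, and its Smith normal form has invariant factors (1,1,1,1,1).

Now H_k = ker ∂_k / im ∂_{k+1}, so:

  H_1: rank ker ∂_1 − rank ∂_2 = (10 − 4) − 5 = 1, and the invariant factors of ∂_2 are all 1, so H_1 = Z.

H_1 = Z.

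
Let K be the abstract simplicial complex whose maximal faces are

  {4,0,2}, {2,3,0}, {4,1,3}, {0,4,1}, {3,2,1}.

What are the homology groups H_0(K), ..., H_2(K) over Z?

H_0 = Z,  H_1 = Z,  H_2 = 0.

Take the total order 0 < 1 < 2 < 3 < 4 on the vertex set. Then K (dimension 2) consists of the simplices:

  0-simplices (5): [0], [1], [2], [3], [4]
  1-simplices (10): [0,1], [0,2], [0,3], [0,4], [1,2], [1,3], [1,4], [2,3], [2,4], [3,4]
  2-simplices (5): [0,1,4], [0,2,3], [0,2,4], [1,2,3], [1,3,4]

giving chain groups C_0 ≅ Z^5, C_1 ≅ Z^10, C_2 ≅ Z^5.

The boundary map ∂_1: C_1 → C_0 maps an edge to its endpoints' difference, ∂[p,q] = q − p.
The resulting 5×10 matrix has rank 4, and its Smith normal form has invariant factors (1,1,1,1).

∂_2: C_2 → C_1 maps a triangle to the signed sum of its edges. For instance
  ∂[0,1,4] = [1,4] − [0,4] + [0,1],
  ∂[1,3,4] = [3,4] − [1,4] + [1,3].
This gives a 10×5 integer matrix of rank 5; reducing to Smith normal form yields diagonal entries (1,1,1,1,1).

From H_k ≅ ker(∂_k) / im(∂_{k+1}) we obtain:

  H_0: rank C_0 − rank ∂_1 = 5 − 4 = 1, and the invariant factors of ∂_1 are all 1, so H_0 ≅ Z.
  H_1: rank ker ∂_1 − rank ∂_2 = (10 − 4) − 5 = 1, and the invariant factors of ∂_2 are all 1, so H_1 ≅ Z.
  H_2: rank ker ∂_2 − rank ∂_3 = (5 − 5) − 0 = 0, and there is no ∂_3, so H_2 ≅ 0.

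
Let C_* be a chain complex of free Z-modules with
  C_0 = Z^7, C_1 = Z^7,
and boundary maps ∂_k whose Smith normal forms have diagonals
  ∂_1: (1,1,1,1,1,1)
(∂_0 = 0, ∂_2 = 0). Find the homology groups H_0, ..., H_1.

H_0: b_0 = 7 − 0 − 6 = 1; torsion from ∂_1 factors > 1: none. So H_0 = Z.
H_1: b_1 = 7 − 6 − 0 = 1; torsion from ∂_2 factors > 1: none. So H_1 = Z.

H_0 = Z,  H_1 = Z.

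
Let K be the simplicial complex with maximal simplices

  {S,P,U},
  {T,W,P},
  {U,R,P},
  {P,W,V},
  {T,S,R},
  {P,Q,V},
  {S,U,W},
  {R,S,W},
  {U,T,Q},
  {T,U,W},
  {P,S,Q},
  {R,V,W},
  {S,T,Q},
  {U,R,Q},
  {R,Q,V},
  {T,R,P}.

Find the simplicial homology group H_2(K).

Order the vertices as P < Q < R < S < T < U < V < W. Listing each simplex with vertices in this order, K has dimension 2 with simplices:

  0-simplices (8): P, Q, R, S, T, U, V, W
  1-simplices (24): PQ, PR, PS, PT, PU, PV, PW, QR, QS, QT, QU, QV, RS, RT, RU, RV, RW, ST, SU, SW, TU, TW, UW, VW
  2-simplices (16): PQS, PQV, PRT, PRU, PSU, PTW, PVW, QRU, QRV, QST, QTU, RST, RSW, RVW, SUW, TUW

Hence C_0 ≅ Z^8, C_1 ≅ Z^24, C_2 ≅ Z^16.

The boundary map ∂_1: C_1 → C_0 maps an edge to its endpoints' difference, ∂[p,q] = q − p. For instance
  ∂QU = U − Q.
As a 8×24 matrix over Z this has rank 7, with invariant factors (1,1,1,1,1,1,1).

Boundary ∂_2: C_2 → C_1 maps a triangle to the signed sum of its edges. For instance
  ∂QTU = TU − QU + QT,
  ∂PTW = TW − PW + PT.
The resulting 24×16 matrix has rank 15, and its Smith normal form has invariant factors (1,1,1,1,1,1,1,1,1,1,1,1,1,1,1).

Computing H_k = (kernel of ∂_k) / (image of ∂_{k+1}):

  H_2: rank ker ∂_2 − rank ∂_3 = (16 − 15) − 0 = 1, and there is no ∂_3, so H_2 = Z.

H_2 = Z.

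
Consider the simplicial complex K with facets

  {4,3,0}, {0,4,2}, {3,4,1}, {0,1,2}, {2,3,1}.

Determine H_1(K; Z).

H_1 = Z.

We work with the vertex ordering 0 < 1 < 2 < 3 < 4. The simplices of K, each written with vertices in increasing order, are:

  0-simplices (5): [0], [1], [2], [3], [4]
  1-simplices (10): [0,1], [0,2], [0,3], [0,4], [1,2], [1,3], [1,4], [2,3], [2,4], [3,4]
  2-simplices (5): [0,1,2], [0,2,4], [0,3,4], [1,2,3], [1,3,4]

Hence C_0 ≅ Z^5, C_1 ≅ Z^10, C_2 ≅ Z^5.

Boundary ∂_1: C_1 → C_0 sends each edge [p,q] (with p < q) to q − p.
The resulting 5×10 matrix has rank 4, and its Smith normal form has invariant factors (1,1,1,1).

∂_2: C_2 → C_1 acts by ∂[p,q,r] = [q,r] − [p,r] + [p,q]. For instance
  ∂[0,2,4] = [2,4] − [0,4] + [0,2],
  ∂[1,2,3] = [2,3] − [1,3] + [1,2].
The resulting 10×5 matrix has rank 5, and its Smith normal form has invariant factors (1,1,1,1,1).

From H_k ≅ ker(∂_k) / im(∂_{k+1}) we obtain:

  H_1: rank ker ∂_1 − rank ∂_2 = (10 − 4) − 5 = 1, and the invariant factors of ∂_2 are all 1, so H_1 ≅ Z.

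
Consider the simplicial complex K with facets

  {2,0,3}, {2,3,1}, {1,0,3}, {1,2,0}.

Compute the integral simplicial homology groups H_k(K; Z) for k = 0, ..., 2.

H_0 ≅ Z,  H_1 = 0,  H_2 ≅ Z.

Take the total order 0 < 1 < 2 < 3 on the vertex set. Then K (dimension 2) consists of the simplices:

  0-simplices (4): [0], [1], [2], [3]
  1-simplices (6): [0,1], [0,2], [0,3], [1,2], [1,3], [2,3]
  2-simplices (4): [0,1,2], [0,1,3], [0,2,3], [1,2,3]

Hence C_0 ≅ Z^4, C_1 ≅ Z^6, C_2 ≅ Z^4.

∂_1: C_1 → C_0 maps an edge to its endpoints' difference, ∂[p,q] = q − p. For instance
  ∂[0,3] = [3] − [0].
The 4×6 boundary matrix has rank 3 and Smith normal form diag(1,1,1).

The boundary map ∂_2: C_2 → C_1 maps a triangle to the signed sum of its edges. For instance
  ∂[0,1,2] = [1,2] − [0,2] + [0,1],
  ∂[0,2,3] = [2,3] − [0,3] + [0,2].
As a 6×4 matrix over Z this has rank 3, with invariant factors (1,1,1).

Reading off H_k = ker ∂_k / im ∂_{k+1}:

  H_0: rank C_0 − rank ∂_1 = 4 − 3 = 1, and the invariant factors of ∂_1 are all 1, so H_0 = Z.
  H_1: rank ker ∂_1 − rank ∂_2 = (6 − 3) − 3 = 0, and the invariant factors of ∂_2 are all 1, so H_1 = 0.
  H_2: rank ker ∂_2 − rank ∂_3 = (4 − 3) − 0 = 1, and there is no ∂_3, so H_2 = Z.

(K is a triangulation of the 2-sphere S^2.)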